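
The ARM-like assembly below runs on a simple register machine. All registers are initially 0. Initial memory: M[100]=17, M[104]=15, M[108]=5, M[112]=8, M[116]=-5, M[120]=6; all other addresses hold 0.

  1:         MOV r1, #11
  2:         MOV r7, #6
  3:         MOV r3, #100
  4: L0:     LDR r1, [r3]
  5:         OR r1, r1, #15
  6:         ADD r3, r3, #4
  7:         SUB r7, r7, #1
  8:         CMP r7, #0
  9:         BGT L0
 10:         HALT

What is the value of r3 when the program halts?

r1=11
r7=6
r3=100
r1=M[100]=17
r1=17|15=31
r3=100+4=104
r7=6-1=5
CMP r7, #0  (cmp 5,0)
BGT L0: taken
r1=M[104]=15
r1=15|15=15
r3=104+4=108
r7=5-1=4
CMP r7, #0  (cmp 4,0)
BGT L0: taken
r1=M[108]=5
r1=5|15=15
r3=108+4=112
r7=4-1=3
CMP r7, #0  (cmp 3,0)
BGT L0: taken
r1=M[112]=8
r1=8|15=15
r3=112+4=116
r7=3-1=2
CMP r7, #0  (cmp 2,0)
BGT L0: taken
r1=M[116]=-5
r1=(-5)|15=-1
r3=116+4=120
r7=2-1=1
CMP r7, #0  (cmp 1,0)
BGT L0: taken
r1=M[120]=6
r1=6|15=15
r3=120+4=124
r7=1-1=0
CMP r7, #0  (cmp 0,0)
BGT L0: not taken
halt.

124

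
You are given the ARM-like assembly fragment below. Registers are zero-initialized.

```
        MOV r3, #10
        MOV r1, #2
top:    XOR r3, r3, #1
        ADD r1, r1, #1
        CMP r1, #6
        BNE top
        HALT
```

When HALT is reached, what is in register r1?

6

after MOV r3, #10: r3=10
after MOV r1, #2: r1=2
after XOR r3, r3, #1: r3=10^1=11
after ADD r1, r1, #1: r1=2+1=3
CMP r1, #6  (cmp 3,6)
BNE top: taken
after XOR r3, r3, #1: r3=11^1=10
after ADD r1, r1, #1: r1=3+1=4
CMP r1, #6  (cmp 4,6)
BNE top: taken
after XOR r3, r3, #1: r3=10^1=11
after ADD r1, r1, #1: r1=4+1=5
CMP r1, #6  (cmp 5,6)
BNE top: taken
after XOR r3, r3, #1: r3=11^1=10
after ADD r1, r1, #1: r1=5+1=6
CMP r1, #6  (cmp 6,6)
BNE top: not taken
halt.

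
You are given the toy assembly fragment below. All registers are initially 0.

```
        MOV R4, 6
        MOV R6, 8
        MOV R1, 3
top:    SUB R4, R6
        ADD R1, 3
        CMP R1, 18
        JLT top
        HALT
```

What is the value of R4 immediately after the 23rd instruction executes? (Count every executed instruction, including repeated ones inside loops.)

MOV R4, 6 → R4=6
MOV R6, 8 → R6=8
MOV R1, 3 → R1=3
SUB R4, R6 → R4=6-8=-2
ADD R1, 3 → R1=3+3=6
CMP R1, 18  (cmp 6,18)
JLT top: taken
SUB R4, R6 → R4=(-2)-8=-10
ADD R1, 3 → R1=6+3=9
CMP R1, 18  (cmp 9,18)
JLT top: taken
SUB R4, R6 → R4=(-10)-8=-18
ADD R1, 3 → R1=9+3=12
CMP R1, 18  (cmp 12,18)
JLT top: taken
SUB R4, R6 → R4=(-18)-8=-26
ADD R1, 3 → R1=12+3=15
CMP R1, 18  (cmp 15,18)
JLT top: taken
SUB R4, R6 → R4=(-26)-8=-34
ADD R1, 3 → R1=15+3=18
CMP R1, 18  (cmp 18,18)
JLT top: not taken
After step 23: R4 = -34.

-34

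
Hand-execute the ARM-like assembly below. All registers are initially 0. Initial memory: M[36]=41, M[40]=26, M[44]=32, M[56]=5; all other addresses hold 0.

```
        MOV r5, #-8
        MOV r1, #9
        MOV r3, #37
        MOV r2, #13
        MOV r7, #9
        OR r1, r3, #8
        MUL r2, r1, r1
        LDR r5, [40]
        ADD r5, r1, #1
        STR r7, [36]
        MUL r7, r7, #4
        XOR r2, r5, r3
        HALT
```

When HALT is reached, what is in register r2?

11

r5=-8
r1=9
r3=37
r2=13
r7=9
r1=37|8=45
r2=45*45=2025
r5=M[40]=26
r5=45+1=46
STR r7, [36] → M[36]=9
r7=9*4=36
r2=46^37=11
halt.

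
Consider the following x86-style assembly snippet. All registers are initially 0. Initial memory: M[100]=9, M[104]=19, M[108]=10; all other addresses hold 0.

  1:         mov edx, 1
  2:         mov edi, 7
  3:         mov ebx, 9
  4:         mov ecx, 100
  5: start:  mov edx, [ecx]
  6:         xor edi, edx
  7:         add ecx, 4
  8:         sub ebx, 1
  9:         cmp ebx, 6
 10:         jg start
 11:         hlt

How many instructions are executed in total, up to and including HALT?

23

after mov edx, 1: edx=1
after mov edi, 7: edi=7
after mov ebx, 9: ebx=9
after mov ecx, 100: ecx=100
after mov edx, [ecx]: edx=M[100]=9
after xor edi, edx: edi=7^9=14
after add ecx, 4: ecx=100+4=104
after sub ebx, 1: ebx=9-1=8
cmp ebx, 6  (cmp 8,6)
jg start: taken
after mov edx, [ecx]: edx=M[104]=19
after xor edi, edx: edi=14^19=29
after add ecx, 4: ecx=104+4=108
after sub ebx, 1: ebx=8-1=7
cmp ebx, 6  (cmp 7,6)
jg start: taken
after mov edx, [ecx]: edx=M[108]=10
after xor edi, edx: edi=29^10=23
after add ecx, 4: ecx=108+4=112
after sub ebx, 1: ebx=7-1=6
cmp ebx, 6  (cmp 6,6)
jg start: not taken
halt.
Total executed instructions: 23.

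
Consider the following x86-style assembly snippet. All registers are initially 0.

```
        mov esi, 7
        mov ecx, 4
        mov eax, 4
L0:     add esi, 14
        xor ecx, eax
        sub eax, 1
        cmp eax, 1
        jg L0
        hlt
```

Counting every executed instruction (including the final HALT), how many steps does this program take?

mov esi, 7 → esi=7
mov ecx, 4 → ecx=4
mov eax, 4 → eax=4
add esi, 14 → esi=7+14=21
xor ecx, eax → ecx=4^4=0
sub eax, 1 → eax=4-1=3
cmp eax, 1  (cmp 3,1)
jg L0: taken
add esi, 14 → esi=21+14=35
xor ecx, eax → ecx=0^3=3
sub eax, 1 → eax=3-1=2
cmp eax, 1  (cmp 2,1)
jg L0: taken
add esi, 14 → esi=35+14=49
xor ecx, eax → ecx=3^2=1
sub eax, 1 → eax=2-1=1
cmp eax, 1  (cmp 1,1)
jg L0: not taken
halt.
Total executed instructions: 19.

19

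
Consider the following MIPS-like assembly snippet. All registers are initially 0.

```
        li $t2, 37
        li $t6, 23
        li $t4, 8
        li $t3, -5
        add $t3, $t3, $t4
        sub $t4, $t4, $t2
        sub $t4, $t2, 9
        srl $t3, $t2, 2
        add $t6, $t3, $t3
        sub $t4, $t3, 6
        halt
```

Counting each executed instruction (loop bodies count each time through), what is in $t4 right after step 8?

28

li $t2, 37 → $t2=37
li $t6, 23 → $t6=23
li $t4, 8 → $t4=8
li $t3, -5 → $t3=-5
add $t3, $t3, $t4 → $t3=(-5)+8=3
sub $t4, $t4, $t2 → $t4=8-37=-29
sub $t4, $t2, 9 → $t4=37-9=28
srl $t3, $t2, 2 → $t3=37>>2=9
After step 8: $t4 = 28.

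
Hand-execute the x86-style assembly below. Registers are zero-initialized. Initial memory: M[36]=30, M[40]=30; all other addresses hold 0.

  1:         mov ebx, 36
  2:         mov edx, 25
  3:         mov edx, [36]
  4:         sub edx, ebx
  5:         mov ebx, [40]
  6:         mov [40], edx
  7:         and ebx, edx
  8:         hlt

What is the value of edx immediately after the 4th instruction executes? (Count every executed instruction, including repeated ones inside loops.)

-6

mov ebx, 36 → ebx=36
mov edx, 25 → edx=25
mov edx, [36] → edx=M[36]=30
sub edx, ebx → edx=30-36=-6
After step 4: edx = -6.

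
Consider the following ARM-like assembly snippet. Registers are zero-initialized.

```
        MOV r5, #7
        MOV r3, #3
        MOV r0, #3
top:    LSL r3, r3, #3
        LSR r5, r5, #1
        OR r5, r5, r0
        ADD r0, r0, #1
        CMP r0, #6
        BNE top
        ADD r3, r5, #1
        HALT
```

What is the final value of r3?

after MOV r5, #7: r5=7
after MOV r3, #3: r3=3
after MOV r0, #3: r0=3
after LSL r3, r3, #3: r3=3<<3=24
after LSR r5, r5, #1: r5=7>>1=3
after OR r5, r5, r0: r5=3|3=3
after ADD r0, r0, #1: r0=3+1=4
CMP r0, #6  (cmp 4,6)
BNE top: taken
after LSL r3, r3, #3: r3=24<<3=192
after LSR r5, r5, #1: r5=3>>1=1
after OR r5, r5, r0: r5=1|4=5
after ADD r0, r0, #1: r0=4+1=5
CMP r0, #6  (cmp 5,6)
BNE top: taken
after LSL r3, r3, #3: r3=192<<3=1536
after LSR r5, r5, #1: r5=5>>1=2
after OR r5, r5, r0: r5=2|5=7
after ADD r0, r0, #1: r0=5+1=6
CMP r0, #6  (cmp 6,6)
BNE top: not taken
after ADD r3, r5, #1: r3=7+1=8
halt.

8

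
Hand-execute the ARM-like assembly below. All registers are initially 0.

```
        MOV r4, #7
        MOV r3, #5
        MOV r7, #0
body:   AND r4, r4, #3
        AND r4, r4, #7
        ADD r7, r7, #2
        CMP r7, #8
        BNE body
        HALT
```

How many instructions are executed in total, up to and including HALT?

after MOV r4, #7: r4=7
after MOV r3, #5: r3=5
after MOV r7, #0: r7=0
after AND r4, r4, #3: r4=7&3=3
after AND r4, r4, #7: r4=3&7=3
after ADD r7, r7, #2: r7=0+2=2
CMP r7, #8  (cmp 2,8)
BNE body: taken
after AND r4, r4, #3: r4=3&3=3
after AND r4, r4, #7: r4=3&7=3
after ADD r7, r7, #2: r7=2+2=4
CMP r7, #8  (cmp 4,8)
BNE body: taken
after AND r4, r4, #3: r4=3&3=3
after AND r4, r4, #7: r4=3&7=3
after ADD r7, r7, #2: r7=4+2=6
CMP r7, #8  (cmp 6,8)
BNE body: taken
after AND r4, r4, #3: r4=3&3=3
after AND r4, r4, #7: r4=3&7=3
after ADD r7, r7, #2: r7=6+2=8
CMP r7, #8  (cmp 8,8)
BNE body: not taken
halt.
Total executed instructions: 24.

24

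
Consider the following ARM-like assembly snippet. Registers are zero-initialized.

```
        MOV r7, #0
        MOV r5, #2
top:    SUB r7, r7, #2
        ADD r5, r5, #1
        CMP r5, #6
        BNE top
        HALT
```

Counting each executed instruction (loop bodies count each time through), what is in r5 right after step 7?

3

MOV r7, #0 → r7=0
MOV r5, #2 → r5=2
SUB r7, r7, #2 → r7=0-2=-2
ADD r5, r5, #1 → r5=2+1=3
CMP r5, #6  (cmp 3,6)
BNE top: taken
SUB r7, r7, #2 → r7=(-2)-2=-4
After step 7: r5 = 3.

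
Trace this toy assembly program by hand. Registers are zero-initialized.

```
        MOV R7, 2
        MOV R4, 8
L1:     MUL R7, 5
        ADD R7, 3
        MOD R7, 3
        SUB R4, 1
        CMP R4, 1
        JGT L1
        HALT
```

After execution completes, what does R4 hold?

1

R7=2
R4=8
R7=2*5=10
R7=10+3=13
R7=13%3=1
R4=8-1=7
CMP R4, 1  (cmp 7,1)
JGT L1: taken
R7=1*5=5
R7=5+3=8
R7=8%3=2
R4=7-1=6
CMP R4, 1  (cmp 6,1)
JGT L1: taken
R7=2*5=10
R7=10+3=13
R7=13%3=1
R4=6-1=5
CMP R4, 1  (cmp 5,1)
JGT L1: taken
R7=1*5=5
R7=5+3=8
R7=8%3=2
R4=5-1=4
CMP R4, 1  (cmp 4,1)
JGT L1: taken
R7=2*5=10
R7=10+3=13
R7=13%3=1
R4=4-1=3
CMP R4, 1  (cmp 3,1)
JGT L1: taken
R7=1*5=5
R7=5+3=8
R7=8%3=2
R4=3-1=2
CMP R4, 1  (cmp 2,1)
JGT L1: taken
R7=2*5=10
R7=10+3=13
R7=13%3=1
R4=2-1=1
CMP R4, 1  (cmp 1,1)
JGT L1: not taken
halt.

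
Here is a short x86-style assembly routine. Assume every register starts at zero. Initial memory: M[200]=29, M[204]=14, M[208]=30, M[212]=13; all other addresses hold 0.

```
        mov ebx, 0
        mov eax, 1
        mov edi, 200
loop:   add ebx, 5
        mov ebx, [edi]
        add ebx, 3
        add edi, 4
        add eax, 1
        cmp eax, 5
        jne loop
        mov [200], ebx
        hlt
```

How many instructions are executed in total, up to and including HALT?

ebx=0
eax=1
edi=200
ebx=0+5=5
ebx=M[200]=29
ebx=29+3=32
edi=200+4=204
eax=1+1=2
cmp eax, 5  (cmp 2,5)
jne loop: taken
ebx=32+5=37
ebx=M[204]=14
ebx=14+3=17
edi=204+4=208
eax=2+1=3
cmp eax, 5  (cmp 3,5)
jne loop: taken
ebx=17+5=22
ebx=M[208]=30
ebx=30+3=33
edi=208+4=212
eax=3+1=4
cmp eax, 5  (cmp 4,5)
jne loop: taken
ebx=33+5=38
ebx=M[212]=13
ebx=13+3=16
edi=212+4=216
eax=4+1=5
cmp eax, 5  (cmp 5,5)
jne loop: not taken
mov [200], ebx → M[200]=16
halt.
Total executed instructions: 33.

33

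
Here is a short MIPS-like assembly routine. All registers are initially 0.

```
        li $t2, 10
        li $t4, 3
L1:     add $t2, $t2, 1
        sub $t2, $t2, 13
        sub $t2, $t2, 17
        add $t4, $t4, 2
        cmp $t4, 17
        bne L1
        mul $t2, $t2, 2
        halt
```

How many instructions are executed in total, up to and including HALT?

46

$t2=10
$t4=3
$t2=10+1=11
$t2=11-13=-2
$t2=(-2)-17=-19
$t4=3+2=5
cmp $t4, 17  (cmp 5,17)
bne L1: taken
$t2=(-19)+1=-18
$t2=(-18)-13=-31
$t2=(-31)-17=-48
$t4=5+2=7
cmp $t4, 17  (cmp 7,17)
bne L1: taken
$t2=(-48)+1=-47
$t2=(-47)-13=-60
$t2=(-60)-17=-77
$t4=7+2=9
cmp $t4, 17  (cmp 9,17)
bne L1: taken
$t2=(-77)+1=-76
$t2=(-76)-13=-89
$t2=(-89)-17=-106
$t4=9+2=11
cmp $t4, 17  (cmp 11,17)
bne L1: taken
$t2=(-106)+1=-105
$t2=(-105)-13=-118
$t2=(-118)-17=-135
$t4=11+2=13
cmp $t4, 17  (cmp 13,17)
bne L1: taken
$t2=(-135)+1=-134
$t2=(-134)-13=-147
$t2=(-147)-17=-164
$t4=13+2=15
cmp $t4, 17  (cmp 15,17)
bne L1: taken
$t2=(-164)+1=-163
$t2=(-163)-13=-176
$t2=(-176)-17=-193
$t4=15+2=17
cmp $t4, 17  (cmp 17,17)
bne L1: not taken
$t2=(-193)*2=-386
halt.
Total executed instructions: 46.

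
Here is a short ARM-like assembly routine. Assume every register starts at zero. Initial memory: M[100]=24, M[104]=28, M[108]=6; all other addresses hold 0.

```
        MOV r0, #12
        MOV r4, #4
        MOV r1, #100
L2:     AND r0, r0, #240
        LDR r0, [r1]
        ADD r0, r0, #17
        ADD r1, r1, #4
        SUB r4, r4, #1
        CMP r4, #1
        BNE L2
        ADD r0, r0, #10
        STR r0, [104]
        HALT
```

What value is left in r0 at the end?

r0=12
r4=4
r1=100
r0=12&240=0
r0=M[100]=24
r0=24+17=41
r1=100+4=104
r4=4-1=3
CMP r4, #1  (cmp 3,1)
BNE L2: taken
r0=41&240=32
r0=M[104]=28
r0=28+17=45
r1=104+4=108
r4=3-1=2
CMP r4, #1  (cmp 2,1)
BNE L2: taken
r0=45&240=32
r0=M[108]=6
r0=6+17=23
r1=108+4=112
r4=2-1=1
CMP r4, #1  (cmp 1,1)
BNE L2: not taken
r0=23+10=33
STR r0, [104] → M[104]=33
halt.

33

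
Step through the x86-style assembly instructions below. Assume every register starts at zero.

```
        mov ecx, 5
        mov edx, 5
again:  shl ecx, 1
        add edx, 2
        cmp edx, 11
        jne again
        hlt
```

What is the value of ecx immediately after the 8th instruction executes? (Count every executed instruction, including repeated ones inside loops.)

after mov ecx, 5: ecx=5
after mov edx, 5: edx=5
after shl ecx, 1: ecx=5<<1=10
after add edx, 2: edx=5+2=7
cmp edx, 11  (cmp 7,11)
jne again: taken
after shl ecx, 1: ecx=10<<1=20
after add edx, 2: edx=7+2=9
After step 8: ecx = 20.

20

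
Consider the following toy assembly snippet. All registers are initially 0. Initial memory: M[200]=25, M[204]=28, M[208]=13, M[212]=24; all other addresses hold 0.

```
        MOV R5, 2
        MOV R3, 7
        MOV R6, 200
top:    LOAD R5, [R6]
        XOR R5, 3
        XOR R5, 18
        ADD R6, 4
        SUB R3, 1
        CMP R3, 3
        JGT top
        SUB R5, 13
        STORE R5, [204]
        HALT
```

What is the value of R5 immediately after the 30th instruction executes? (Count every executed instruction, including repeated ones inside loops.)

9

R5=2
R3=7
R6=200
R5=M[200]=25
R5=25^3=26
R5=26^18=8
R6=200+4=204
R3=7-1=6
CMP R3, 3  (cmp 6,3)
JGT top: taken
R5=M[204]=28
R5=28^3=31
R5=31^18=13
R6=204+4=208
R3=6-1=5
CMP R3, 3  (cmp 5,3)
JGT top: taken
R5=M[208]=13
R5=13^3=14
R5=14^18=28
R6=208+4=212
R3=5-1=4
CMP R3, 3  (cmp 4,3)
JGT top: taken
R5=M[212]=24
R5=24^3=27
R5=27^18=9
R6=212+4=216
R3=4-1=3
CMP R3, 3  (cmp 3,3)
After step 30: R5 = 9.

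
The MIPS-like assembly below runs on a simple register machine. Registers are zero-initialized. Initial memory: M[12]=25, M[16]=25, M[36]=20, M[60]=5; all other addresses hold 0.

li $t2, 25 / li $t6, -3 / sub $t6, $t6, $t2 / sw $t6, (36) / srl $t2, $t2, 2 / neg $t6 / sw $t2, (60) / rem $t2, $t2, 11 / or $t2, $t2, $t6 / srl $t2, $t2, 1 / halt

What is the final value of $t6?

28

$t2=25
$t6=-3
$t6=(-3)-25=-28
sw $t6, (36) → M[36]=-28
$t2=25>>2=6
$t6=-(-28)=28
sw $t2, (60) → M[60]=6
$t2=6%11=6
$t2=6|28=30
$t2=30>>1=15
halt.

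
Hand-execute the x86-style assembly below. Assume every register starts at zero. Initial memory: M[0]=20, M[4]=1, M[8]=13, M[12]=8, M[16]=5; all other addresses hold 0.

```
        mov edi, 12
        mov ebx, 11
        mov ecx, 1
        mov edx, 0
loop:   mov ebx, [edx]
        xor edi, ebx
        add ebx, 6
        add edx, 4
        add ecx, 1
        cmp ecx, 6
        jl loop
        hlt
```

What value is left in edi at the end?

25

edi=12
ebx=11
ecx=1
edx=0
ebx=M[0]=20
edi=12^20=24
ebx=20+6=26
edx=0+4=4
ecx=1+1=2
cmp ecx, 6  (cmp 2,6)
jl loop: taken
ebx=M[4]=1
edi=24^1=25
ebx=1+6=7
edx=4+4=8
ecx=2+1=3
cmp ecx, 6  (cmp 3,6)
jl loop: taken
ebx=M[8]=13
edi=25^13=20
ebx=13+6=19
edx=8+4=12
ecx=3+1=4
cmp ecx, 6  (cmp 4,6)
jl loop: taken
ebx=M[12]=8
edi=20^8=28
ebx=8+6=14
edx=12+4=16
ecx=4+1=5
cmp ecx, 6  (cmp 5,6)
jl loop: taken
ebx=M[16]=5
edi=28^5=25
ebx=5+6=11
edx=16+4=20
ecx=5+1=6
cmp ecx, 6  (cmp 6,6)
jl loop: not taken
halt.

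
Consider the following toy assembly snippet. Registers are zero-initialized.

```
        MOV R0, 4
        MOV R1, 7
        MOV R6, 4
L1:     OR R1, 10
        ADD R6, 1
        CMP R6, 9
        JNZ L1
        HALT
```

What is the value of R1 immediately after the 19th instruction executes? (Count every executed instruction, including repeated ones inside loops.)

after MOV R0, 4: R0=4
after MOV R1, 7: R1=7
after MOV R6, 4: R6=4
after OR R1, 10: R1=7|10=15
after ADD R6, 1: R6=4+1=5
CMP R6, 9  (cmp 5,9)
JNZ L1: taken
after OR R1, 10: R1=15|10=15
after ADD R6, 1: R6=5+1=6
CMP R6, 9  (cmp 6,9)
JNZ L1: taken
after OR R1, 10: R1=15|10=15
after ADD R6, 1: R6=6+1=7
CMP R6, 9  (cmp 7,9)
JNZ L1: taken
after OR R1, 10: R1=15|10=15
after ADD R6, 1: R6=7+1=8
CMP R6, 9  (cmp 8,9)
JNZ L1: taken
After step 19: R1 = 15.

15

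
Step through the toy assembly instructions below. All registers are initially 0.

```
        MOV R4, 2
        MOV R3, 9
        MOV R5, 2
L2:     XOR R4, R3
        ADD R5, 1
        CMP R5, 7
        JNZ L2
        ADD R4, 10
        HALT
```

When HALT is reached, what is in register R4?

21

after MOV R4, 2: R4=2
after MOV R3, 9: R3=9
after MOV R5, 2: R5=2
after XOR R4, R3: R4=2^9=11
after ADD R5, 1: R5=2+1=3
CMP R5, 7  (cmp 3,7)
JNZ L2: taken
after XOR R4, R3: R4=11^9=2
after ADD R5, 1: R5=3+1=4
CMP R5, 7  (cmp 4,7)
JNZ L2: taken
after XOR R4, R3: R4=2^9=11
after ADD R5, 1: R5=4+1=5
CMP R5, 7  (cmp 5,7)
JNZ L2: taken
after XOR R4, R3: R4=11^9=2
after ADD R5, 1: R5=5+1=6
CMP R5, 7  (cmp 6,7)
JNZ L2: taken
after XOR R4, R3: R4=2^9=11
after ADD R5, 1: R5=6+1=7
CMP R5, 7  (cmp 7,7)
JNZ L2: not taken
after ADD R4, 10: R4=11+10=21
halt.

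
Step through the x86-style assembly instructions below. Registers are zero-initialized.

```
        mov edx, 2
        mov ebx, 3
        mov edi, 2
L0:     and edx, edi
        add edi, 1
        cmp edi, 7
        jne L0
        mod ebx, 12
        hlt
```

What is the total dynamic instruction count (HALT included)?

after mov edx, 2: edx=2
after mov ebx, 3: ebx=3
after mov edi, 2: edi=2
after and edx, edi: edx=2&2=2
after add edi, 1: edi=2+1=3
cmp edi, 7  (cmp 3,7)
jne L0: taken
after and edx, edi: edx=2&3=2
after add edi, 1: edi=3+1=4
cmp edi, 7  (cmp 4,7)
jne L0: taken
after and edx, edi: edx=2&4=0
after add edi, 1: edi=4+1=5
cmp edi, 7  (cmp 5,7)
jne L0: taken
after and edx, edi: edx=0&5=0
after add edi, 1: edi=5+1=6
cmp edi, 7  (cmp 6,7)
jne L0: taken
after and edx, edi: edx=0&6=0
after add edi, 1: edi=6+1=7
cmp edi, 7  (cmp 7,7)
jne L0: not taken
after mod ebx, 12: ebx=3%12=3
halt.
Total executed instructions: 25.

25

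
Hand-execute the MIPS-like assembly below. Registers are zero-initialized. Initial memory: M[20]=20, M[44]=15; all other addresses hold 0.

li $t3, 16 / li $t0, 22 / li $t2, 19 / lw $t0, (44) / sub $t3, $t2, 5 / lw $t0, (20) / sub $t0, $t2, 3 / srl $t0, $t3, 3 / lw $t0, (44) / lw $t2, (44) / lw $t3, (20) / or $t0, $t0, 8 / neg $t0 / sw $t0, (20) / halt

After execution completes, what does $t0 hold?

-15

after li $t3, 16: $t3=16
after li $t0, 22: $t0=22
after li $t2, 19: $t2=19
after lw $t0, (44): $t0=M[44]=15
after sub $t3, $t2, 5: $t3=19-5=14
after lw $t0, (20): $t0=M[20]=20
after sub $t0, $t2, 3: $t0=19-3=16
after srl $t0, $t3, 3: $t0=14>>3=1
after lw $t0, (44): $t0=M[44]=15
after lw $t2, (44): $t2=M[44]=15
after lw $t3, (20): $t3=M[20]=20
after or $t0, $t0, 8: $t0=15|8=15
after neg $t0: $t0=-(15)=-15
sw $t0, (20) → M[20]=-15
halt.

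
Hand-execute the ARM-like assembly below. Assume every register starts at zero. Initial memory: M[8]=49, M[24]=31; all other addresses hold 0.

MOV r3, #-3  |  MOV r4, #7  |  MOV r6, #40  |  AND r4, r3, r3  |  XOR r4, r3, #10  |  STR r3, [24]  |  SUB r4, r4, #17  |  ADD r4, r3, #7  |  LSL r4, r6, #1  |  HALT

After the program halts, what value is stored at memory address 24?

r3=-3
r4=7
r6=40
r4=(-3)&(-3)=-3
r4=(-3)^10=-9
STR r3, [24] → M[24]=-3
r4=(-9)-17=-26
r4=(-3)+7=4
r4=40<<1=80
halt.

-3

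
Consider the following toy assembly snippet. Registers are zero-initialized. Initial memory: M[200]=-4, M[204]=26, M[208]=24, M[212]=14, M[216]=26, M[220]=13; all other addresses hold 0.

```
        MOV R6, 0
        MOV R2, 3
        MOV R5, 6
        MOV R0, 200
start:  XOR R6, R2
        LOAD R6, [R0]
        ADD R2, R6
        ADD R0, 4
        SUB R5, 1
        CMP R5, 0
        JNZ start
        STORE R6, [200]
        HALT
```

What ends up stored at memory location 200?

R6=0
R2=3
R5=6
R0=200
R6=0^3=3
R6=M[200]=-4
R2=3+(-4)=-1
R0=200+4=204
R5=6-1=5
CMP R5, 0  (cmp 5,0)
JNZ start: taken
R6=(-4)^(-1)=3
R6=M[204]=26
R2=(-1)+26=25
R0=204+4=208
R5=5-1=4
CMP R5, 0  (cmp 4,0)
JNZ start: taken
R6=26^25=3
R6=M[208]=24
R2=25+24=49
R0=208+4=212
R5=4-1=3
CMP R5, 0  (cmp 3,0)
JNZ start: taken
R6=24^49=41
R6=M[212]=14
R2=49+14=63
R0=212+4=216
R5=3-1=2
CMP R5, 0  (cmp 2,0)
JNZ start: taken
R6=14^63=49
R6=M[216]=26
R2=63+26=89
R0=216+4=220
R5=2-1=1
CMP R5, 0  (cmp 1,0)
JNZ start: taken
R6=26^89=67
R6=M[220]=13
R2=89+13=102
R0=220+4=224
R5=1-1=0
CMP R5, 0  (cmp 0,0)
JNZ start: not taken
STORE R6, [200] → M[200]=13
halt.

13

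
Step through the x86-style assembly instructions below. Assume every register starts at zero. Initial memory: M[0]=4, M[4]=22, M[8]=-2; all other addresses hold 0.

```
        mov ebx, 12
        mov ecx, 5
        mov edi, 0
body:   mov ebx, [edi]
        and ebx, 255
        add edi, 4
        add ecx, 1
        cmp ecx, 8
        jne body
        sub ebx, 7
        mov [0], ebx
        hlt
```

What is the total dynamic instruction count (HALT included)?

mov ebx, 12 → ebx=12
mov ecx, 5 → ecx=5
mov edi, 0 → edi=0
mov ebx, [edi] → ebx=M[0]=4
and ebx, 255 → ebx=4&255=4
add edi, 4 → edi=0+4=4
add ecx, 1 → ecx=5+1=6
cmp ecx, 8  (cmp 6,8)
jne body: taken
mov ebx, [edi] → ebx=M[4]=22
and ebx, 255 → ebx=22&255=22
add edi, 4 → edi=4+4=8
add ecx, 1 → ecx=6+1=7
cmp ecx, 8  (cmp 7,8)
jne body: taken
mov ebx, [edi] → ebx=M[8]=-2
and ebx, 255 → ebx=(-2)&255=254
add edi, 4 → edi=8+4=12
add ecx, 1 → ecx=7+1=8
cmp ecx, 8  (cmp 8,8)
jne body: not taken
sub ebx, 7 → ebx=254-7=247
mov [0], ebx → M[0]=247
halt.
Total executed instructions: 24.

24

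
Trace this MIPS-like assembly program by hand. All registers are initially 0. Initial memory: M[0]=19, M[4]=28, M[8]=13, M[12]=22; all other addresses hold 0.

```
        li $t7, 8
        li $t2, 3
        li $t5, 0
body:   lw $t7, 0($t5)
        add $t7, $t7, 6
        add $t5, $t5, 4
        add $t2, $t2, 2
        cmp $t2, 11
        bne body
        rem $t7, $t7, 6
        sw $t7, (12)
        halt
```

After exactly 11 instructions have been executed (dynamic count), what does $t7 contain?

$t7=8
$t2=3
$t5=0
$t7=M[0]=19
$t7=19+6=25
$t5=0+4=4
$t2=3+2=5
cmp $t2, 11  (cmp 5,11)
bne body: taken
$t7=M[4]=28
$t7=28+6=34
After step 11: $t7 = 34.

34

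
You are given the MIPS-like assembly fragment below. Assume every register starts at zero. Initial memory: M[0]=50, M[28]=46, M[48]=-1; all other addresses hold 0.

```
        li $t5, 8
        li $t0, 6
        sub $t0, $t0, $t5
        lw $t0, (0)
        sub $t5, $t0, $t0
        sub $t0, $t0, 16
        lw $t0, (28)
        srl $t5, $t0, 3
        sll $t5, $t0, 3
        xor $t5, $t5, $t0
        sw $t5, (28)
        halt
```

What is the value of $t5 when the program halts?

after li $t5, 8: $t5=8
after li $t0, 6: $t0=6
after sub $t0, $t0, $t5: $t0=6-8=-2
after lw $t0, (0): $t0=M[0]=50
after sub $t5, $t0, $t0: $t5=50-50=0
after sub $t0, $t0, 16: $t0=50-16=34
after lw $t0, (28): $t0=M[28]=46
after srl $t5, $t0, 3: $t5=46>>3=5
after sll $t5, $t0, 3: $t5=46<<3=368
after xor $t5, $t5, $t0: $t5=368^46=350
sw $t5, (28) → M[28]=350
halt.

350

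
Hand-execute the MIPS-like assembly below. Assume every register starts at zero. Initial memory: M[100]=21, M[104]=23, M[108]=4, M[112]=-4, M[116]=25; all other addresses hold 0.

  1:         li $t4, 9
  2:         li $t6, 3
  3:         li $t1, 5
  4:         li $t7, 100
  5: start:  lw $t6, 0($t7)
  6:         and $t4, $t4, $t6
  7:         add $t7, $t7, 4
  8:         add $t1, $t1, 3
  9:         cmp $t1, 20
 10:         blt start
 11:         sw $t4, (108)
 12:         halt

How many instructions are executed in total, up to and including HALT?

li $t4, 9 → $t4=9
li $t6, 3 → $t6=3
li $t1, 5 → $t1=5
li $t7, 100 → $t7=100
lw $t6, 0($t7) → $t6=M[100]=21
and $t4, $t4, $t6 → $t4=9&21=1
add $t7, $t7, 4 → $t7=100+4=104
add $t1, $t1, 3 → $t1=5+3=8
cmp $t1, 20  (cmp 8,20)
blt start: taken
lw $t6, 0($t7) → $t6=M[104]=23
and $t4, $t4, $t6 → $t4=1&23=1
add $t7, $t7, 4 → $t7=104+4=108
add $t1, $t1, 3 → $t1=8+3=11
cmp $t1, 20  (cmp 11,20)
blt start: taken
lw $t6, 0($t7) → $t6=M[108]=4
and $t4, $t4, $t6 → $t4=1&4=0
add $t7, $t7, 4 → $t7=108+4=112
add $t1, $t1, 3 → $t1=11+3=14
cmp $t1, 20  (cmp 14,20)
blt start: taken
lw $t6, 0($t7) → $t6=M[112]=-4
and $t4, $t4, $t6 → $t4=0&(-4)=0
add $t7, $t7, 4 → $t7=112+4=116
add $t1, $t1, 3 → $t1=14+3=17
cmp $t1, 20  (cmp 17,20)
blt start: taken
lw $t6, 0($t7) → $t6=M[116]=25
and $t4, $t4, $t6 → $t4=0&25=0
add $t7, $t7, 4 → $t7=116+4=120
add $t1, $t1, 3 → $t1=17+3=20
cmp $t1, 20  (cmp 20,20)
blt start: not taken
sw $t4, (108) → M[108]=0
halt.
Total executed instructions: 36.

36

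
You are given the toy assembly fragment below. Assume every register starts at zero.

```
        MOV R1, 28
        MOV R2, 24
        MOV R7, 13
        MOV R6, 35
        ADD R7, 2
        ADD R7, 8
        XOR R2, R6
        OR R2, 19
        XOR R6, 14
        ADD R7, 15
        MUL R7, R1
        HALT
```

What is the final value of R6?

45

R1=28
R2=24
R7=13
R6=35
R7=13+2=15
R7=15+8=23
R2=24^35=59
R2=59|19=59
R6=35^14=45
R7=23+15=38
R7=38*28=1064
halt.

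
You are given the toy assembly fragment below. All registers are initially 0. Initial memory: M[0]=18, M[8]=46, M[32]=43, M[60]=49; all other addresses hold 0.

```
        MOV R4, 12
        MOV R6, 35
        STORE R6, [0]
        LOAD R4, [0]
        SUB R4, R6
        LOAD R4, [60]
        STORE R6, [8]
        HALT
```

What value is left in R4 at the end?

R4=12
R6=35
STORE R6, [0] → M[0]=35
R4=M[0]=35
R4=35-35=0
R4=M[60]=49
STORE R6, [8] → M[8]=35
halt.

49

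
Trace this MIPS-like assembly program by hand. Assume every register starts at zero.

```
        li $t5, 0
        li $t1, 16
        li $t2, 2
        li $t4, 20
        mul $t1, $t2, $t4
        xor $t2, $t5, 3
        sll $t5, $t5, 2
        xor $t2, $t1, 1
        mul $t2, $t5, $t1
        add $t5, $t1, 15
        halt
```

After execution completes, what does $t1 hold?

li $t5, 0 → $t5=0
li $t1, 16 → $t1=16
li $t2, 2 → $t2=2
li $t4, 20 → $t4=20
mul $t1, $t2, $t4 → $t1=2*20=40
xor $t2, $t5, 3 → $t2=0^3=3
sll $t5, $t5, 2 → $t5=0<<2=0
xor $t2, $t1, 1 → $t2=40^1=41
mul $t2, $t5, $t1 → $t2=0*40=0
add $t5, $t1, 15 → $t5=40+15=55
halt.

40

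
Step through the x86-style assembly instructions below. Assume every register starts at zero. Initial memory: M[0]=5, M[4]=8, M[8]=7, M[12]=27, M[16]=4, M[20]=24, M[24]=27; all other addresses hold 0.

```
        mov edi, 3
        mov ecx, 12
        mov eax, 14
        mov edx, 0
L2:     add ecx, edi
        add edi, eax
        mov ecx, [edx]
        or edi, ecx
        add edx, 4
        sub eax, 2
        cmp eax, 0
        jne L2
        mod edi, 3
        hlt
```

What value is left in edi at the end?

edi=3
ecx=12
eax=14
edx=0
ecx=12+3=15
edi=3+14=17
ecx=M[0]=5
edi=17|5=21
edx=0+4=4
eax=14-2=12
cmp eax, 0  (cmp 12,0)
jne L2: taken
ecx=5+21=26
edi=21+12=33
ecx=M[4]=8
edi=33|8=41
edx=4+4=8
eax=12-2=10
cmp eax, 0  (cmp 10,0)
jne L2: taken
ecx=8+41=49
edi=41+10=51
ecx=M[8]=7
edi=51|7=55
edx=8+4=12
eax=10-2=8
cmp eax, 0  (cmp 8,0)
jne L2: taken
ecx=7+55=62
edi=55+8=63
ecx=M[12]=27
edi=63|27=63
edx=12+4=16
eax=8-2=6
cmp eax, 0  (cmp 6,0)
jne L2: taken
ecx=27+63=90
edi=63+6=69
ecx=M[16]=4
edi=69|4=69
edx=16+4=20
eax=6-2=4
cmp eax, 0  (cmp 4,0)
jne L2: taken
ecx=4+69=73
edi=69+4=73
ecx=M[20]=24
edi=73|24=89
edx=20+4=24
eax=4-2=2
cmp eax, 0  (cmp 2,0)
jne L2: taken
ecx=24+89=113
edi=89+2=91
ecx=M[24]=27
edi=91|27=91
edx=24+4=28
eax=2-2=0
cmp eax, 0  (cmp 0,0)
jne L2: not taken
edi=91%3=1
halt.

1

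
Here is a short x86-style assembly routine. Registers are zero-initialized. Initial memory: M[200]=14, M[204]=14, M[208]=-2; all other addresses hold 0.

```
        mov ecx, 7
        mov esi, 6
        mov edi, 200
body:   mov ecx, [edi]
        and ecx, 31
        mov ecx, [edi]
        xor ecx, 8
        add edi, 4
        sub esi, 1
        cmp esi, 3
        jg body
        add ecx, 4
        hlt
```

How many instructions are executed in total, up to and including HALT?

mov ecx, 7 → ecx=7
mov esi, 6 → esi=6
mov edi, 200 → edi=200
mov ecx, [edi] → ecx=M[200]=14
and ecx, 31 → ecx=14&31=14
mov ecx, [edi] → ecx=M[200]=14
xor ecx, 8 → ecx=14^8=6
add edi, 4 → edi=200+4=204
sub esi, 1 → esi=6-1=5
cmp esi, 3  (cmp 5,3)
jg body: taken
mov ecx, [edi] → ecx=M[204]=14
and ecx, 31 → ecx=14&31=14
mov ecx, [edi] → ecx=M[204]=14
xor ecx, 8 → ecx=14^8=6
add edi, 4 → edi=204+4=208
sub esi, 1 → esi=5-1=4
cmp esi, 3  (cmp 4,3)
jg body: taken
mov ecx, [edi] → ecx=M[208]=-2
and ecx, 31 → ecx=(-2)&31=30
mov ecx, [edi] → ecx=M[208]=-2
xor ecx, 8 → ecx=(-2)^8=-10
add edi, 4 → edi=208+4=212
sub esi, 1 → esi=4-1=3
cmp esi, 3  (cmp 3,3)
jg body: not taken
add ecx, 4 → ecx=(-10)+4=-6
halt.
Total executed instructions: 29.

29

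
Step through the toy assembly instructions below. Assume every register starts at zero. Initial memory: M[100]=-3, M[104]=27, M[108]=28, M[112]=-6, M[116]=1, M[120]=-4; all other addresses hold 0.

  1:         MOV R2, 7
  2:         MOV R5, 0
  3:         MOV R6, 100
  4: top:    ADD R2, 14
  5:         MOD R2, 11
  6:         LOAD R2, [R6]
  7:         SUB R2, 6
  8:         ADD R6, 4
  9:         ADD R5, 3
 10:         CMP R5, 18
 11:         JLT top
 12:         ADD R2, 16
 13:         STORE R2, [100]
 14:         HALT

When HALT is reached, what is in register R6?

MOV R2, 7 → R2=7
MOV R5, 0 → R5=0
MOV R6, 100 → R6=100
ADD R2, 14 → R2=7+14=21
MOD R2, 11 → R2=21%11=10
LOAD R2, [R6] → R2=M[100]=-3
SUB R2, 6 → R2=(-3)-6=-9
ADD R6, 4 → R6=100+4=104
ADD R5, 3 → R5=0+3=3
CMP R5, 18  (cmp 3,18)
JLT top: taken
ADD R2, 14 → R2=(-9)+14=5
MOD R2, 11 → R2=5%11=5
LOAD R2, [R6] → R2=M[104]=27
SUB R2, 6 → R2=27-6=21
ADD R6, 4 → R6=104+4=108
ADD R5, 3 → R5=3+3=6
CMP R5, 18  (cmp 6,18)
JLT top: taken
ADD R2, 14 → R2=21+14=35
MOD R2, 11 → R2=35%11=2
LOAD R2, [R6] → R2=M[108]=28
SUB R2, 6 → R2=28-6=22
ADD R6, 4 → R6=108+4=112
ADD R5, 3 → R5=6+3=9
CMP R5, 18  (cmp 9,18)
JLT top: taken
ADD R2, 14 → R2=22+14=36
MOD R2, 11 → R2=36%11=3
LOAD R2, [R6] → R2=M[112]=-6
SUB R2, 6 → R2=(-6)-6=-12
ADD R6, 4 → R6=112+4=116
ADD R5, 3 → R5=9+3=12
CMP R5, 18  (cmp 12,18)
JLT top: taken
ADD R2, 14 → R2=(-12)+14=2
MOD R2, 11 → R2=2%11=2
LOAD R2, [R6] → R2=M[116]=1
SUB R2, 6 → R2=1-6=-5
ADD R6, 4 → R6=116+4=120
ADD R5, 3 → R5=12+3=15
CMP R5, 18  (cmp 15,18)
JLT top: taken
ADD R2, 14 → R2=(-5)+14=9
MOD R2, 11 → R2=9%11=9
LOAD R2, [R6] → R2=M[120]=-4
SUB R2, 6 → R2=(-4)-6=-10
ADD R6, 4 → R6=120+4=124
ADD R5, 3 → R5=15+3=18
CMP R5, 18  (cmp 18,18)
JLT top: not taken
ADD R2, 16 → R2=(-10)+16=6
STORE R2, [100] → M[100]=6
halt.

124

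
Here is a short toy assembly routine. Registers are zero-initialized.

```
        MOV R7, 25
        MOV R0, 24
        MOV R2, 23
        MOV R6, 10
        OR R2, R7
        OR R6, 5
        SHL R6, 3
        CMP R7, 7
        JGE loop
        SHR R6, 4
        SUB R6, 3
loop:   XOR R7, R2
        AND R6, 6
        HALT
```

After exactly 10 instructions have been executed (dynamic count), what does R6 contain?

120

after MOV R7, 25: R7=25
after MOV R0, 24: R0=24
after MOV R2, 23: R2=23
after MOV R6, 10: R6=10
after OR R2, R7: R2=23|25=31
after OR R6, 5: R6=10|5=15
after SHL R6, 3: R6=15<<3=120
CMP R7, 7  (cmp 25,7)
JGE loop: taken
after XOR R7, R2: R7=25^31=6
After step 10: R6 = 120.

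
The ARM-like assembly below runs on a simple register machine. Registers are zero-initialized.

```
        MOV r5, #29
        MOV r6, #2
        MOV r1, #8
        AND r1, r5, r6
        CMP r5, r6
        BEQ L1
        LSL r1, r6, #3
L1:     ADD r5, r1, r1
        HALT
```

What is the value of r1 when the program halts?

after MOV r5, #29: r5=29
after MOV r6, #2: r6=2
after MOV r1, #8: r1=8
after AND r1, r5, r6: r1=29&2=0
CMP r5, r6  (cmp 29,2)
BEQ L1: not taken
after LSL r1, r6, #3: r1=2<<3=16
after ADD r5, r1, r1: r5=16+16=32
halt.

16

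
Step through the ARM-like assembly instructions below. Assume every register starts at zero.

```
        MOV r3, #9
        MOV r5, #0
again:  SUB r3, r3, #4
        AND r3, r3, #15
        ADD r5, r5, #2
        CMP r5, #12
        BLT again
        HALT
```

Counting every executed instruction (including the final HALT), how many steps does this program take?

after MOV r3, #9: r3=9
after MOV r5, #0: r5=0
after SUB r3, r3, #4: r3=9-4=5
after AND r3, r3, #15: r3=5&15=5
after ADD r5, r5, #2: r5=0+2=2
CMP r5, #12  (cmp 2,12)
BLT again: taken
after SUB r3, r3, #4: r3=5-4=1
after AND r3, r3, #15: r3=1&15=1
after ADD r5, r5, #2: r5=2+2=4
CMP r5, #12  (cmp 4,12)
BLT again: taken
after SUB r3, r3, #4: r3=1-4=-3
after AND r3, r3, #15: r3=(-3)&15=13
after ADD r5, r5, #2: r5=4+2=6
CMP r5, #12  (cmp 6,12)
BLT again: taken
after SUB r3, r3, #4: r3=13-4=9
after AND r3, r3, #15: r3=9&15=9
after ADD r5, r5, #2: r5=6+2=8
CMP r5, #12  (cmp 8,12)
BLT again: taken
after SUB r3, r3, #4: r3=9-4=5
after AND r3, r3, #15: r3=5&15=5
after ADD r5, r5, #2: r5=8+2=10
CMP r5, #12  (cmp 10,12)
BLT again: taken
after SUB r3, r3, #4: r3=5-4=1
after AND r3, r3, #15: r3=1&15=1
after ADD r5, r5, #2: r5=10+2=12
CMP r5, #12  (cmp 12,12)
BLT again: not taken
halt.
Total executed instructions: 33.

33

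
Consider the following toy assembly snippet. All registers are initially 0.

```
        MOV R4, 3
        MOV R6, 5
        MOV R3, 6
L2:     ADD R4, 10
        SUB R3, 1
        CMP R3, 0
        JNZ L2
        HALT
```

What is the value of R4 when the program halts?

MOV R4, 3 → R4=3
MOV R6, 5 → R6=5
MOV R3, 6 → R3=6
ADD R4, 10 → R4=3+10=13
SUB R3, 1 → R3=6-1=5
CMP R3, 0  (cmp 5,0)
JNZ L2: taken
ADD R4, 10 → R4=13+10=23
SUB R3, 1 → R3=5-1=4
CMP R3, 0  (cmp 4,0)
JNZ L2: taken
ADD R4, 10 → R4=23+10=33
SUB R3, 1 → R3=4-1=3
CMP R3, 0  (cmp 3,0)
JNZ L2: taken
ADD R4, 10 → R4=33+10=43
SUB R3, 1 → R3=3-1=2
CMP R3, 0  (cmp 2,0)
JNZ L2: taken
ADD R4, 10 → R4=43+10=53
SUB R3, 1 → R3=2-1=1
CMP R3, 0  (cmp 1,0)
JNZ L2: taken
ADD R4, 10 → R4=53+10=63
SUB R3, 1 → R3=1-1=0
CMP R3, 0  (cmp 0,0)
JNZ L2: not taken
halt.

63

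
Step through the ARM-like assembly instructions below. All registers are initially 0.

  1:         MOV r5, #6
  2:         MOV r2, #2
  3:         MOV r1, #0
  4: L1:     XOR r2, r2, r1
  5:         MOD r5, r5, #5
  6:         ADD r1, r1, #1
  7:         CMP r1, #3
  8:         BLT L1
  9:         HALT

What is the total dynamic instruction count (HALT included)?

19

after MOV r5, #6: r5=6
after MOV r2, #2: r2=2
after MOV r1, #0: r1=0
after XOR r2, r2, r1: r2=2^0=2
after MOD r5, r5, #5: r5=6%5=1
after ADD r1, r1, #1: r1=0+1=1
CMP r1, #3  (cmp 1,3)
BLT L1: taken
after XOR r2, r2, r1: r2=2^1=3
after MOD r5, r5, #5: r5=1%5=1
after ADD r1, r1, #1: r1=1+1=2
CMP r1, #3  (cmp 2,3)
BLT L1: taken
after XOR r2, r2, r1: r2=3^2=1
after MOD r5, r5, #5: r5=1%5=1
after ADD r1, r1, #1: r1=2+1=3
CMP r1, #3  (cmp 3,3)
BLT L1: not taken
halt.
Total executed instructions: 19.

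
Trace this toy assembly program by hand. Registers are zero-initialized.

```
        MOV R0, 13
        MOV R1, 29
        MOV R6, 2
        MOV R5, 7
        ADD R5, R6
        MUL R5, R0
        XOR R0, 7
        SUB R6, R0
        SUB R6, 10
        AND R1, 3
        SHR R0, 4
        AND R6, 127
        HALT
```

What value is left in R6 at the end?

110

MOV R0, 13 → R0=13
MOV R1, 29 → R1=29
MOV R6, 2 → R6=2
MOV R5, 7 → R5=7
ADD R5, R6 → R5=7+2=9
MUL R5, R0 → R5=9*13=117
XOR R0, 7 → R0=13^7=10
SUB R6, R0 → R6=2-10=-8
SUB R6, 10 → R6=(-8)-10=-18
AND R1, 3 → R1=29&3=1
SHR R0, 4 → R0=10>>4=0
AND R6, 127 → R6=(-18)&127=110
halt.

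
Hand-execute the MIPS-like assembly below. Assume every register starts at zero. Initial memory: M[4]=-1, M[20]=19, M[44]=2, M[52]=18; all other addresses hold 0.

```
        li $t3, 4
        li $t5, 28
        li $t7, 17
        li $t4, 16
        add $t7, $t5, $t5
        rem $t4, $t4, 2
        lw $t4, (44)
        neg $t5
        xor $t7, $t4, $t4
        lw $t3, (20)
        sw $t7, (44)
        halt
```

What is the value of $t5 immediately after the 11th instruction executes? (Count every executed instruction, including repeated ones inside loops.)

-28

$t3=4
$t5=28
$t7=17
$t4=16
$t7=28+28=56
$t4=16%2=0
$t4=M[44]=2
$t5=-(28)=-28
$t7=2^2=0
$t3=M[20]=19
sw $t7, (44) → M[44]=0
After step 11: $t5 = -28.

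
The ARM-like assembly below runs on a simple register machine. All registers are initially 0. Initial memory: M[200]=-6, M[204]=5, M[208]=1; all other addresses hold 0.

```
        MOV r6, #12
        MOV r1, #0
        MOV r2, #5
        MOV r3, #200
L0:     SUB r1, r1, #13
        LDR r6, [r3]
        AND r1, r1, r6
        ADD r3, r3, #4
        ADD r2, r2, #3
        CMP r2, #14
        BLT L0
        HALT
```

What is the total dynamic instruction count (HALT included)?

MOV r6, #12 → r6=12
MOV r1, #0 → r1=0
MOV r2, #5 → r2=5
MOV r3, #200 → r3=200
SUB r1, r1, #13 → r1=0-13=-13
LDR r6, [r3] → r6=M[200]=-6
AND r1, r1, r6 → r1=(-13)&(-6)=-14
ADD r3, r3, #4 → r3=200+4=204
ADD r2, r2, #3 → r2=5+3=8
CMP r2, #14  (cmp 8,14)
BLT L0: taken
SUB r1, r1, #13 → r1=(-14)-13=-27
LDR r6, [r3] → r6=M[204]=5
AND r1, r1, r6 → r1=(-27)&5=5
ADD r3, r3, #4 → r3=204+4=208
ADD r2, r2, #3 → r2=8+3=11
CMP r2, #14  (cmp 11,14)
BLT L0: taken
SUB r1, r1, #13 → r1=5-13=-8
LDR r6, [r3] → r6=M[208]=1
AND r1, r1, r6 → r1=(-8)&1=0
ADD r3, r3, #4 → r3=208+4=212
ADD r2, r2, #3 → r2=11+3=14
CMP r2, #14  (cmp 14,14)
BLT L0: not taken
halt.
Total executed instructions: 26.

26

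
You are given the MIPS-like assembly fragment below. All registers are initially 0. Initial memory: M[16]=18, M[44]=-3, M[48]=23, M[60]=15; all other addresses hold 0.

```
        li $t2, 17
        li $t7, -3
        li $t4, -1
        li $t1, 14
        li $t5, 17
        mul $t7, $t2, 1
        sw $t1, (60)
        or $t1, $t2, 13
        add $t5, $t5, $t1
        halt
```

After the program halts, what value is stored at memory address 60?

li $t2, 17 → $t2=17
li $t7, -3 → $t7=-3
li $t4, -1 → $t4=-1
li $t1, 14 → $t1=14
li $t5, 17 → $t5=17
mul $t7, $t2, 1 → $t7=17*1=17
sw $t1, (60) → M[60]=14
or $t1, $t2, 13 → $t1=17|13=29
add $t5, $t5, $t1 → $t5=17+29=46
halt.

14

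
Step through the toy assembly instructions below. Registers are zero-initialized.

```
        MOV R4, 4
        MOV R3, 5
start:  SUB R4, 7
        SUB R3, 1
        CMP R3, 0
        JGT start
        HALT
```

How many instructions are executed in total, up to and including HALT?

23

after MOV R4, 4: R4=4
after MOV R3, 5: R3=5
after SUB R4, 7: R4=4-7=-3
after SUB R3, 1: R3=5-1=4
CMP R3, 0  (cmp 4,0)
JGT start: taken
after SUB R4, 7: R4=(-3)-7=-10
after SUB R3, 1: R3=4-1=3
CMP R3, 0  (cmp 3,0)
JGT start: taken
after SUB R4, 7: R4=(-10)-7=-17
after SUB R3, 1: R3=3-1=2
CMP R3, 0  (cmp 2,0)
JGT start: taken
after SUB R4, 7: R4=(-17)-7=-24
after SUB R3, 1: R3=2-1=1
CMP R3, 0  (cmp 1,0)
JGT start: taken
after SUB R4, 7: R4=(-24)-7=-31
after SUB R3, 1: R3=1-1=0
CMP R3, 0  (cmp 0,0)
JGT start: not taken
halt.
Total executed instructions: 23.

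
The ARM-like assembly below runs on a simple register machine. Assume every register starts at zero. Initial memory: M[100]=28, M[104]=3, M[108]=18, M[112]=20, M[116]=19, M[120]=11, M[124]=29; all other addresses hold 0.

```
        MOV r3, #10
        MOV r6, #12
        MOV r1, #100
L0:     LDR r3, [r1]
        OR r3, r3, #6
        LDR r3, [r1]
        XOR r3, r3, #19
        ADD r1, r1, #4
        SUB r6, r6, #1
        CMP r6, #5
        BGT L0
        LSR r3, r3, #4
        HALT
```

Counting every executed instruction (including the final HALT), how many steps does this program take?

MOV r3, #10 → r3=10
MOV r6, #12 → r6=12
MOV r1, #100 → r1=100
LDR r3, [r1] → r3=M[100]=28
OR r3, r3, #6 → r3=28|6=30
LDR r3, [r1] → r3=M[100]=28
XOR r3, r3, #19 → r3=28^19=15
ADD r1, r1, #4 → r1=100+4=104
SUB r6, r6, #1 → r6=12-1=11
CMP r6, #5  (cmp 11,5)
BGT L0: taken
LDR r3, [r1] → r3=M[104]=3
OR r3, r3, #6 → r3=3|6=7
LDR r3, [r1] → r3=M[104]=3
XOR r3, r3, #19 → r3=3^19=16
ADD r1, r1, #4 → r1=104+4=108
SUB r6, r6, #1 → r6=11-1=10
CMP r6, #5  (cmp 10,5)
BGT L0: taken
LDR r3, [r1] → r3=M[108]=18
OR r3, r3, #6 → r3=18|6=22
LDR r3, [r1] → r3=M[108]=18
XOR r3, r3, #19 → r3=18^19=1
ADD r1, r1, #4 → r1=108+4=112
SUB r6, r6, #1 → r6=10-1=9
CMP r6, #5  (cmp 9,5)
BGT L0: taken
LDR r3, [r1] → r3=M[112]=20
OR r3, r3, #6 → r3=20|6=22
LDR r3, [r1] → r3=M[112]=20
XOR r3, r3, #19 → r3=20^19=7
ADD r1, r1, #4 → r1=112+4=116
SUB r6, r6, #1 → r6=9-1=8
CMP r6, #5  (cmp 8,5)
BGT L0: taken
LDR r3, [r1] → r3=M[116]=19
OR r3, r3, #6 → r3=19|6=23
LDR r3, [r1] → r3=M[116]=19
XOR r3, r3, #19 → r3=19^19=0
ADD r1, r1, #4 → r1=116+4=120
SUB r6, r6, #1 → r6=8-1=7
CMP r6, #5  (cmp 7,5)
BGT L0: taken
LDR r3, [r1] → r3=M[120]=11
OR r3, r3, #6 → r3=11|6=15
LDR r3, [r1] → r3=M[120]=11
XOR r3, r3, #19 → r3=11^19=24
ADD r1, r1, #4 → r1=120+4=124
SUB r6, r6, #1 → r6=7-1=6
CMP r6, #5  (cmp 6,5)
BGT L0: taken
LDR r3, [r1] → r3=M[124]=29
OR r3, r3, #6 → r3=29|6=31
LDR r3, [r1] → r3=M[124]=29
XOR r3, r3, #19 → r3=29^19=14
ADD r1, r1, #4 → r1=124+4=128
SUB r6, r6, #1 → r6=6-1=5
CMP r6, #5  (cmp 5,5)
BGT L0: not taken
LSR r3, r3, #4 → r3=14>>4=0
halt.
Total executed instructions: 61.

61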